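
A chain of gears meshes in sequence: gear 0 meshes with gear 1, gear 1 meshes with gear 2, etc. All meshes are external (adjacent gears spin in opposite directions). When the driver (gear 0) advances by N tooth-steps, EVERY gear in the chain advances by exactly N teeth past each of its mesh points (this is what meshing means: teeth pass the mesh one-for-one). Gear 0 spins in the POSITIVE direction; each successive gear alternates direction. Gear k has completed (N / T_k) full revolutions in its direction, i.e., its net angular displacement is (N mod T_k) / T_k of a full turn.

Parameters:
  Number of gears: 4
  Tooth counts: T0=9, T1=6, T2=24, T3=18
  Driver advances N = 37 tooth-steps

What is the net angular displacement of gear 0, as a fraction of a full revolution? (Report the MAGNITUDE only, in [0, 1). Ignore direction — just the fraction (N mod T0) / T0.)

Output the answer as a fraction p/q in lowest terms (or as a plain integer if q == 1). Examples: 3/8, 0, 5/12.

Answer: 1/9

Derivation:
Chain of 4 gears, tooth counts: [9, 6, 24, 18]
  gear 0: T0=9, direction=positive, advance = 37 mod 9 = 1 teeth = 1/9 turn
  gear 1: T1=6, direction=negative, advance = 37 mod 6 = 1 teeth = 1/6 turn
  gear 2: T2=24, direction=positive, advance = 37 mod 24 = 13 teeth = 13/24 turn
  gear 3: T3=18, direction=negative, advance = 37 mod 18 = 1 teeth = 1/18 turn
Gear 0: 37 mod 9 = 1
Fraction = 1 / 9 = 1/9 (gcd(1,9)=1) = 1/9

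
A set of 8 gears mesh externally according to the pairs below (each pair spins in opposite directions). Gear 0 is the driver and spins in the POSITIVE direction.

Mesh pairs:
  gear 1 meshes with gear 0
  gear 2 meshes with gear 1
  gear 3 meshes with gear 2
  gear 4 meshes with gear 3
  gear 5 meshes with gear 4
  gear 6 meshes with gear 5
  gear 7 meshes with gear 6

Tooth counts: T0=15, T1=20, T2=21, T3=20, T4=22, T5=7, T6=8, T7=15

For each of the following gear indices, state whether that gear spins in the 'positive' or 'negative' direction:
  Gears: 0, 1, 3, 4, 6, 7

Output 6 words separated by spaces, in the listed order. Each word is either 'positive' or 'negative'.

Answer: positive negative negative positive positive negative

Derivation:
Gear 0 (driver): positive (depth 0)
  gear 1: meshes with gear 0 -> depth 1 -> negative (opposite of gear 0)
  gear 2: meshes with gear 1 -> depth 2 -> positive (opposite of gear 1)
  gear 3: meshes with gear 2 -> depth 3 -> negative (opposite of gear 2)
  gear 4: meshes with gear 3 -> depth 4 -> positive (opposite of gear 3)
  gear 5: meshes with gear 4 -> depth 5 -> negative (opposite of gear 4)
  gear 6: meshes with gear 5 -> depth 6 -> positive (opposite of gear 5)
  gear 7: meshes with gear 6 -> depth 7 -> negative (opposite of gear 6)
Queried indices 0, 1, 3, 4, 6, 7 -> positive, negative, negative, positive, positive, negative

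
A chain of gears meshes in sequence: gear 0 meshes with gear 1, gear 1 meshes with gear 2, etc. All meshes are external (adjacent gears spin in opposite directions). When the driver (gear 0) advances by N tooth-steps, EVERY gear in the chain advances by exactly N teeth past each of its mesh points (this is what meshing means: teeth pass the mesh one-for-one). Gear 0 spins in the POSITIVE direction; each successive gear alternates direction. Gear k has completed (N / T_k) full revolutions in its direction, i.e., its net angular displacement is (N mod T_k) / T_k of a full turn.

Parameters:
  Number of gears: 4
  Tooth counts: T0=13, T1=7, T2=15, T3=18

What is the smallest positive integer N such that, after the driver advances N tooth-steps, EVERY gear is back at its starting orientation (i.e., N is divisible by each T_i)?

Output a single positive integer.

Answer: 8190

Derivation:
Gear k returns to start when N is a multiple of T_k.
All gears at start simultaneously when N is a common multiple of [13, 7, 15, 18]; the smallest such N is lcm(13, 7, 15, 18).
Start: lcm = T0 = 13
Fold in T1=7: gcd(13, 7) = 1; lcm(13, 7) = 13 * 7 / 1 = 91 / 1 = 91
Fold in T2=15: gcd(91, 15) = 1; lcm(91, 15) = 91 * 15 / 1 = 1365 / 1 = 1365
Fold in T3=18: gcd(1365, 18) = 3; lcm(1365, 18) = 1365 * 18 / 3 = 24570 / 3 = 8190
Full cycle length = 8190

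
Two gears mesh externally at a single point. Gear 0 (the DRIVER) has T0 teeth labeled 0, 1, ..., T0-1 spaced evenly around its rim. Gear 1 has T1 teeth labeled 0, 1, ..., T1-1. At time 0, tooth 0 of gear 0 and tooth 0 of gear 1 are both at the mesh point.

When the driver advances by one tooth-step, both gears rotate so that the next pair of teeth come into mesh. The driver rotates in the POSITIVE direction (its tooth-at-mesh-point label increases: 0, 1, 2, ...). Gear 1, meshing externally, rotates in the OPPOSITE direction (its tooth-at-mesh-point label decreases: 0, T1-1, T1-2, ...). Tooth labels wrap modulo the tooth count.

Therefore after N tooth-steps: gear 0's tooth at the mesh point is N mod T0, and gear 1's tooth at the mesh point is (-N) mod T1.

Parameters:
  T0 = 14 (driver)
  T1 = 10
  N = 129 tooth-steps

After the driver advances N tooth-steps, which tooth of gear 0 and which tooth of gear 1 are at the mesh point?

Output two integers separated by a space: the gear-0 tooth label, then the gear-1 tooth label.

Answer: 3 1

Derivation:
Gear 0 (driver, T0=14): tooth at mesh = N mod T0
  129 = 9 * 14 + 3, so 129 mod 14 = 3
  gear 0 tooth = 3
Gear 1 (driven, T1=10): tooth at mesh = (-N) mod T1
  129 = 12 * 10 + 9, so 129 mod 10 = 9
  (-129) mod 10 = (-9) mod 10 = 10 - 9 = 1
Mesh after 129 steps: gear-0 tooth 3 meets gear-1 tooth 1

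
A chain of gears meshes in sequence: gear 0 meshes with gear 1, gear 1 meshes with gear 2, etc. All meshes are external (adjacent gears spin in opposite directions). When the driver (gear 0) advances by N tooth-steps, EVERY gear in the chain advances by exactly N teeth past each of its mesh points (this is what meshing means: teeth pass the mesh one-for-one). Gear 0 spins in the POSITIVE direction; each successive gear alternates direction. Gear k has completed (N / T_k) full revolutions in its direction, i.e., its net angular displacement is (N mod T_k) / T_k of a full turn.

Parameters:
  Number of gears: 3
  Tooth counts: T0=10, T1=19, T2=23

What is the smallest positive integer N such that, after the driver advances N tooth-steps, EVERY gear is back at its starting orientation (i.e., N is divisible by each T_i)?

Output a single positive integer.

Gear k returns to start when N is a multiple of T_k.
All gears at start simultaneously when N is a common multiple of [10, 19, 23]; the smallest such N is lcm(10, 19, 23).
Start: lcm = T0 = 10
Fold in T1=19: gcd(10, 19) = 1; lcm(10, 19) = 10 * 19 / 1 = 190 / 1 = 190
Fold in T2=23: gcd(190, 23) = 1; lcm(190, 23) = 190 * 23 / 1 = 4370 / 1 = 4370
Full cycle length = 4370

Answer: 4370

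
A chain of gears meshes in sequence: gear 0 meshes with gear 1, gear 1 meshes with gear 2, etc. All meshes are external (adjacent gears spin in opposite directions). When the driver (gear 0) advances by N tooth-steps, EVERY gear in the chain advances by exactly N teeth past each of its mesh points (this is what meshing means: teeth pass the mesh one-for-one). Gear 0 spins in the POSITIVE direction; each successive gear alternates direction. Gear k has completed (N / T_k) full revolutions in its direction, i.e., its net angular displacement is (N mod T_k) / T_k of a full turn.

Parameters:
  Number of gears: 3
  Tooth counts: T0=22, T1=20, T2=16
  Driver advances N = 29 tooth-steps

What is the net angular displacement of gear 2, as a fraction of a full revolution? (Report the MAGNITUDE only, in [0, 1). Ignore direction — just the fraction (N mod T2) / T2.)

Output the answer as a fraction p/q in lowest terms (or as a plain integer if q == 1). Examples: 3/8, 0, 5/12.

Chain of 3 gears, tooth counts: [22, 20, 16]
  gear 0: T0=22, direction=positive, advance = 29 mod 22 = 7 teeth = 7/22 turn
  gear 1: T1=20, direction=negative, advance = 29 mod 20 = 9 teeth = 9/20 turn
  gear 2: T2=16, direction=positive, advance = 29 mod 16 = 13 teeth = 13/16 turn
Gear 2: 29 mod 16 = 13
Fraction = 13 / 16 = 13/16 (gcd(13,16)=1) = 13/16

Answer: 13/16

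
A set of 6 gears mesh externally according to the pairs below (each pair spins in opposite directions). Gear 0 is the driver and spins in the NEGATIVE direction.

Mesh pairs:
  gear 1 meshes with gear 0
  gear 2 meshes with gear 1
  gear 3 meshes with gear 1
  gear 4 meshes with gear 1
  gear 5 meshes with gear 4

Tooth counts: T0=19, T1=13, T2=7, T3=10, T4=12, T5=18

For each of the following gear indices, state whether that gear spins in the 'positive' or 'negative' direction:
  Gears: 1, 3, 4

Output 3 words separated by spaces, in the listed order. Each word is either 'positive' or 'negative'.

Gear 0 (driver): negative (depth 0)
  gear 1: meshes with gear 0 -> depth 1 -> positive (opposite of gear 0)
  gear 2: meshes with gear 1 -> depth 2 -> negative (opposite of gear 1)
  gear 3: meshes with gear 1 -> depth 2 -> negative (opposite of gear 1)
  gear 4: meshes with gear 1 -> depth 2 -> negative (opposite of gear 1)
  gear 5: meshes with gear 4 -> depth 3 -> positive (opposite of gear 4)
Queried indices 1, 3, 4 -> positive, negative, negative

Answer: positive negative negative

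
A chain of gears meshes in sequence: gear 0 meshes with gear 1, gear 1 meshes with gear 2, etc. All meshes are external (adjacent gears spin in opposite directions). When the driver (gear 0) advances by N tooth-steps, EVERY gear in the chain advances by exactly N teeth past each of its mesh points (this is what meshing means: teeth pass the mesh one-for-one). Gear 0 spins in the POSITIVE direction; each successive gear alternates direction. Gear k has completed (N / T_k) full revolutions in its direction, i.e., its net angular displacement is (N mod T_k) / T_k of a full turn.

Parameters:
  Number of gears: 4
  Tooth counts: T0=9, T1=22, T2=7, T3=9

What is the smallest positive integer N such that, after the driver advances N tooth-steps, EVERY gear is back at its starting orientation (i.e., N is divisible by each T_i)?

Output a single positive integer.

Gear k returns to start when N is a multiple of T_k.
All gears at start simultaneously when N is a common multiple of [9, 22, 7, 9]; the smallest such N is lcm(9, 22, 7, 9).
Start: lcm = T0 = 9
Fold in T1=22: gcd(9, 22) = 1; lcm(9, 22) = 9 * 22 / 1 = 198 / 1 = 198
Fold in T2=7: gcd(198, 7) = 1; lcm(198, 7) = 198 * 7 / 1 = 1386 / 1 = 1386
Fold in T3=9: gcd(1386, 9) = 9; lcm(1386, 9) = 1386 * 9 / 9 = 12474 / 9 = 1386
Full cycle length = 1386

Answer: 1386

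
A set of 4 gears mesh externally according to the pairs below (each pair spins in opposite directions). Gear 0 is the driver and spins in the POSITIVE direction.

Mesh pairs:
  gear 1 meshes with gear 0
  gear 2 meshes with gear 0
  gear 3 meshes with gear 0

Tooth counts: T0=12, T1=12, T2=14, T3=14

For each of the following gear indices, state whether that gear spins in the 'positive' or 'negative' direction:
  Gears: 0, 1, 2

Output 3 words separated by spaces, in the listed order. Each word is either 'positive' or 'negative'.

Answer: positive negative negative

Derivation:
Gear 0 (driver): positive (depth 0)
  gear 1: meshes with gear 0 -> depth 1 -> negative (opposite of gear 0)
  gear 2: meshes with gear 0 -> depth 1 -> negative (opposite of gear 0)
  gear 3: meshes with gear 0 -> depth 1 -> negative (opposite of gear 0)
Queried indices 0, 1, 2 -> positive, negative, negative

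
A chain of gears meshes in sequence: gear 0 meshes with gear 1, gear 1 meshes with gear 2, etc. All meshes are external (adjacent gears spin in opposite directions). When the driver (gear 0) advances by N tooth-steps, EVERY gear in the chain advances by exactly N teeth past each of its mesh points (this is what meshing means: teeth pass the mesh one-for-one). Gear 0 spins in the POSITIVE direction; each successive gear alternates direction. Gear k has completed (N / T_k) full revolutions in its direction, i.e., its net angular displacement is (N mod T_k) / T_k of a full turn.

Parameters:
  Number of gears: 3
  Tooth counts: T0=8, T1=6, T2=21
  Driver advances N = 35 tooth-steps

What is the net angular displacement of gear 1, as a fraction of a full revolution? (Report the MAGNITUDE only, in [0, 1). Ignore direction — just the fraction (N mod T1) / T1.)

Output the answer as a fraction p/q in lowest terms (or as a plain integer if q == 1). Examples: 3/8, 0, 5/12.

Answer: 5/6

Derivation:
Chain of 3 gears, tooth counts: [8, 6, 21]
  gear 0: T0=8, direction=positive, advance = 35 mod 8 = 3 teeth = 3/8 turn
  gear 1: T1=6, direction=negative, advance = 35 mod 6 = 5 teeth = 5/6 turn
  gear 2: T2=21, direction=positive, advance = 35 mod 21 = 14 teeth = 14/21 turn
Gear 1: 35 mod 6 = 5
Fraction = 5 / 6 = 5/6 (gcd(5,6)=1) = 5/6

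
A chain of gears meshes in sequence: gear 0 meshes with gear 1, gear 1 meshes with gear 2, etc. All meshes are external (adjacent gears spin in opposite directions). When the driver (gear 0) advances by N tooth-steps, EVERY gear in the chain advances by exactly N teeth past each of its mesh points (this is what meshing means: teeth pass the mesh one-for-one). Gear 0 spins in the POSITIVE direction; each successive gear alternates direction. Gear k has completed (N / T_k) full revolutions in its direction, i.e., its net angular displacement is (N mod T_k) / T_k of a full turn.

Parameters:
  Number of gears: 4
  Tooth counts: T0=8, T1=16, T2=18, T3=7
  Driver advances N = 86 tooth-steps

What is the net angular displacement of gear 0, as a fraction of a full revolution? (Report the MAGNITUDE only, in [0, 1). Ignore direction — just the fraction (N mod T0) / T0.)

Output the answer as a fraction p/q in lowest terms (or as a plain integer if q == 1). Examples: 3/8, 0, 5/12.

Chain of 4 gears, tooth counts: [8, 16, 18, 7]
  gear 0: T0=8, direction=positive, advance = 86 mod 8 = 6 teeth = 6/8 turn
  gear 1: T1=16, direction=negative, advance = 86 mod 16 = 6 teeth = 6/16 turn
  gear 2: T2=18, direction=positive, advance = 86 mod 18 = 14 teeth = 14/18 turn
  gear 3: T3=7, direction=negative, advance = 86 mod 7 = 2 teeth = 2/7 turn
Gear 0: 86 mod 8 = 6
Fraction = 6 / 8 = 3/4 (gcd(6,8)=2) = 3/4

Answer: 3/4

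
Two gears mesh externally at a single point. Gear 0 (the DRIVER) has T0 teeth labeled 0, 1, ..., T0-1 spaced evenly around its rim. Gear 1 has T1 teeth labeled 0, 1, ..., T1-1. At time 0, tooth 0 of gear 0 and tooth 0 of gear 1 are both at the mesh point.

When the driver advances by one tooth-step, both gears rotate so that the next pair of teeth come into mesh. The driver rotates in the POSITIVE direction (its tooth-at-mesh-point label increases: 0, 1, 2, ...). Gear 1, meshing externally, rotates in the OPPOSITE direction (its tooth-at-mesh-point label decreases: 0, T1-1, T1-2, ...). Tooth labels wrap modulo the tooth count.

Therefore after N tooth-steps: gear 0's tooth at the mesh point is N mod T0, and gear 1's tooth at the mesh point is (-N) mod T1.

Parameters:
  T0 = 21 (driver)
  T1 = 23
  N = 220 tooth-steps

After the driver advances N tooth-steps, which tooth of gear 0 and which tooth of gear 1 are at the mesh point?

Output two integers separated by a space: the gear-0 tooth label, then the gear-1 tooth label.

Gear 0 (driver, T0=21): tooth at mesh = N mod T0
  220 = 10 * 21 + 10, so 220 mod 21 = 10
  gear 0 tooth = 10
Gear 1 (driven, T1=23): tooth at mesh = (-N) mod T1
  220 = 9 * 23 + 13, so 220 mod 23 = 13
  (-220) mod 23 = (-13) mod 23 = 23 - 13 = 10
Mesh after 220 steps: gear-0 tooth 10 meets gear-1 tooth 10

Answer: 10 10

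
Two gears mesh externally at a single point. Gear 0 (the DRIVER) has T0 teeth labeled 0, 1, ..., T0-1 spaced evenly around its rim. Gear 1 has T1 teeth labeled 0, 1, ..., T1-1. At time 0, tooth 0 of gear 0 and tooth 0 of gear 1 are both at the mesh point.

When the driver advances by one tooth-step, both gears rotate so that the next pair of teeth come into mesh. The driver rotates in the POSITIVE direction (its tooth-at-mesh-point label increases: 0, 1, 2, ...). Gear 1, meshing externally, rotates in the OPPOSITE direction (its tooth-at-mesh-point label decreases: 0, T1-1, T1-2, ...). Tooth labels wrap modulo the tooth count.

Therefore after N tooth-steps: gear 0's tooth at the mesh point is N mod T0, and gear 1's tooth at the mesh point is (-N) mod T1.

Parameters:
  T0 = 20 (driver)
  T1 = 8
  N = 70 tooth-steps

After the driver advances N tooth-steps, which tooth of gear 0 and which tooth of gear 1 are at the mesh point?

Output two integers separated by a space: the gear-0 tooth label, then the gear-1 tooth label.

Gear 0 (driver, T0=20): tooth at mesh = N mod T0
  70 = 3 * 20 + 10, so 70 mod 20 = 10
  gear 0 tooth = 10
Gear 1 (driven, T1=8): tooth at mesh = (-N) mod T1
  70 = 8 * 8 + 6, so 70 mod 8 = 6
  (-70) mod 8 = (-6) mod 8 = 8 - 6 = 2
Mesh after 70 steps: gear-0 tooth 10 meets gear-1 tooth 2

Answer: 10 2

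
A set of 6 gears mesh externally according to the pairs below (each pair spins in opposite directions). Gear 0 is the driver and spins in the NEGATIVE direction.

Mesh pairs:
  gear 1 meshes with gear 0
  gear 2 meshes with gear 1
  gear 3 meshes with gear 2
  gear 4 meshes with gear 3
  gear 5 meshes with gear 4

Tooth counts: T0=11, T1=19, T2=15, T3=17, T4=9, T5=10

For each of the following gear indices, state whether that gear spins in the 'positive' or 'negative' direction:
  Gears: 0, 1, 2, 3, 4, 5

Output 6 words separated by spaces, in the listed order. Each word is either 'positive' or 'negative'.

Gear 0 (driver): negative (depth 0)
  gear 1: meshes with gear 0 -> depth 1 -> positive (opposite of gear 0)
  gear 2: meshes with gear 1 -> depth 2 -> negative (opposite of gear 1)
  gear 3: meshes with gear 2 -> depth 3 -> positive (opposite of gear 2)
  gear 4: meshes with gear 3 -> depth 4 -> negative (opposite of gear 3)
  gear 5: meshes with gear 4 -> depth 5 -> positive (opposite of gear 4)
Queried indices 0, 1, 2, 3, 4, 5 -> negative, positive, negative, positive, negative, positive

Answer: negative positive negative positive negative positive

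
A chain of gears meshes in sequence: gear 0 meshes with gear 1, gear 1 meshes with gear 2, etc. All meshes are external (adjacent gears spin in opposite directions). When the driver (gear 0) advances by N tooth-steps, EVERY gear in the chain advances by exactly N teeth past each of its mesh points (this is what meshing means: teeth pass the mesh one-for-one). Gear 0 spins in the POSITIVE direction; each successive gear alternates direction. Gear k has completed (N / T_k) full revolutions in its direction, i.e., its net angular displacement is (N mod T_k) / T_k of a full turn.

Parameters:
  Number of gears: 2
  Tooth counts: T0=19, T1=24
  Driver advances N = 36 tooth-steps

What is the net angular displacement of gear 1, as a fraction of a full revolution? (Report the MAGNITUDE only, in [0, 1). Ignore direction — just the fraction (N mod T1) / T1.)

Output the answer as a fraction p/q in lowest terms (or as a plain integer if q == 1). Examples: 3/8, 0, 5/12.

Chain of 2 gears, tooth counts: [19, 24]
  gear 0: T0=19, direction=positive, advance = 36 mod 19 = 17 teeth = 17/19 turn
  gear 1: T1=24, direction=negative, advance = 36 mod 24 = 12 teeth = 12/24 turn
Gear 1: 36 mod 24 = 12
Fraction = 12 / 24 = 1/2 (gcd(12,24)=12) = 1/2

Answer: 1/2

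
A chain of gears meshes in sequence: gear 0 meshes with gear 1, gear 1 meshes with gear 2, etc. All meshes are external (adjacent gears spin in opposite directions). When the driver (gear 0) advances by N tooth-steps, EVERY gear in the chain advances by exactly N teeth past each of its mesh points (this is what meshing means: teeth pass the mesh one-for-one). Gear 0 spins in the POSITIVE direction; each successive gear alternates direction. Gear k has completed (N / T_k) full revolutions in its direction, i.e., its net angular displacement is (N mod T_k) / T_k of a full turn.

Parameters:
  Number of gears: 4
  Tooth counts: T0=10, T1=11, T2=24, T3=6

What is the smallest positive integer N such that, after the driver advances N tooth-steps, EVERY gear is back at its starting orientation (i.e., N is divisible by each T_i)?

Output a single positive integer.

Answer: 1320

Derivation:
Gear k returns to start when N is a multiple of T_k.
All gears at start simultaneously when N is a common multiple of [10, 11, 24, 6]; the smallest such N is lcm(10, 11, 24, 6).
Start: lcm = T0 = 10
Fold in T1=11: gcd(10, 11) = 1; lcm(10, 11) = 10 * 11 / 1 = 110 / 1 = 110
Fold in T2=24: gcd(110, 24) = 2; lcm(110, 24) = 110 * 24 / 2 = 2640 / 2 = 1320
Fold in T3=6: gcd(1320, 6) = 6; lcm(1320, 6) = 1320 * 6 / 6 = 7920 / 6 = 1320
Full cycle length = 1320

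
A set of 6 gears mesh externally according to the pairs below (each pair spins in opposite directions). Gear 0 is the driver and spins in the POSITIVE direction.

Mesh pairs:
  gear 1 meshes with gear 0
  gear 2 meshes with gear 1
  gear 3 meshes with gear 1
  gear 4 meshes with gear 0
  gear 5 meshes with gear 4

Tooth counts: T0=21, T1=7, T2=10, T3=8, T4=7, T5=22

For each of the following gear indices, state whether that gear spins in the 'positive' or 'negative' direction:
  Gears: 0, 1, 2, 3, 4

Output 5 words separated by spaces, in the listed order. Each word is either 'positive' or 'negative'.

Gear 0 (driver): positive (depth 0)
  gear 1: meshes with gear 0 -> depth 1 -> negative (opposite of gear 0)
  gear 2: meshes with gear 1 -> depth 2 -> positive (opposite of gear 1)
  gear 3: meshes with gear 1 -> depth 2 -> positive (opposite of gear 1)
  gear 4: meshes with gear 0 -> depth 1 -> negative (opposite of gear 0)
  gear 5: meshes with gear 4 -> depth 2 -> positive (opposite of gear 4)
Queried indices 0, 1, 2, 3, 4 -> positive, negative, positive, positive, negative

Answer: positive negative positive positive negative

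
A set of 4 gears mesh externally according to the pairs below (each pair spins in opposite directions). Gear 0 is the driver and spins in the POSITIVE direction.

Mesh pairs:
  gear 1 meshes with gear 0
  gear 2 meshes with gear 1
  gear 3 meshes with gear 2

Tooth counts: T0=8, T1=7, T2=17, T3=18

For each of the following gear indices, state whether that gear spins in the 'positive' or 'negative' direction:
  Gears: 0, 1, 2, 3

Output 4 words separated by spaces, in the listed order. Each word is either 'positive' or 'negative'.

Answer: positive negative positive negative

Derivation:
Gear 0 (driver): positive (depth 0)
  gear 1: meshes with gear 0 -> depth 1 -> negative (opposite of gear 0)
  gear 2: meshes with gear 1 -> depth 2 -> positive (opposite of gear 1)
  gear 3: meshes with gear 2 -> depth 3 -> negative (opposite of gear 2)
Queried indices 0, 1, 2, 3 -> positive, negative, positive, negative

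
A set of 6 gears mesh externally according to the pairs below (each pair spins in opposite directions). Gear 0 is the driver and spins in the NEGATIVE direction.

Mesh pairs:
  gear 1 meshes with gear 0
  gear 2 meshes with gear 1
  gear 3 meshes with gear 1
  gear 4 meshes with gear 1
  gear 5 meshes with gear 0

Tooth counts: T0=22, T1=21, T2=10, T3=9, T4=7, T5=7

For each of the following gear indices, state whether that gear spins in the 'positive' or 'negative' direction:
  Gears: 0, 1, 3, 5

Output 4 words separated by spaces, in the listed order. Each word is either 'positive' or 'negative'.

Gear 0 (driver): negative (depth 0)
  gear 1: meshes with gear 0 -> depth 1 -> positive (opposite of gear 0)
  gear 2: meshes with gear 1 -> depth 2 -> negative (opposite of gear 1)
  gear 3: meshes with gear 1 -> depth 2 -> negative (opposite of gear 1)
  gear 4: meshes with gear 1 -> depth 2 -> negative (opposite of gear 1)
  gear 5: meshes with gear 0 -> depth 1 -> positive (opposite of gear 0)
Queried indices 0, 1, 3, 5 -> negative, positive, negative, positive

Answer: negative positive negative positive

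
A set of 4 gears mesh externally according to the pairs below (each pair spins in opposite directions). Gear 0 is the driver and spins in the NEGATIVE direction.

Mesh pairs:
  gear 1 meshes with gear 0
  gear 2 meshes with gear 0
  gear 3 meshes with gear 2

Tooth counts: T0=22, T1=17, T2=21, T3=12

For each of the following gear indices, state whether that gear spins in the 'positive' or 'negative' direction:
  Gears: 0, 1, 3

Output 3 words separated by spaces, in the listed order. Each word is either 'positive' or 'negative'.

Gear 0 (driver): negative (depth 0)
  gear 1: meshes with gear 0 -> depth 1 -> positive (opposite of gear 0)
  gear 2: meshes with gear 0 -> depth 1 -> positive (opposite of gear 0)
  gear 3: meshes with gear 2 -> depth 2 -> negative (opposite of gear 2)
Queried indices 0, 1, 3 -> negative, positive, negative

Answer: negative positive negative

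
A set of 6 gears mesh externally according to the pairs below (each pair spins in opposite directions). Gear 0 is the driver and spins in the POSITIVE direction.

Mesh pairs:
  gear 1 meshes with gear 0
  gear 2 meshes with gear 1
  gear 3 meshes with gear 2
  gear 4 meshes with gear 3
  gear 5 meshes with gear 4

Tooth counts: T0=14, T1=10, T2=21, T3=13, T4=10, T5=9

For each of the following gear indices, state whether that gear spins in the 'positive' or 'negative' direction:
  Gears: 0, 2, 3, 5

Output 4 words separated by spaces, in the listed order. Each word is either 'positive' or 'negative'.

Gear 0 (driver): positive (depth 0)
  gear 1: meshes with gear 0 -> depth 1 -> negative (opposite of gear 0)
  gear 2: meshes with gear 1 -> depth 2 -> positive (opposite of gear 1)
  gear 3: meshes with gear 2 -> depth 3 -> negative (opposite of gear 2)
  gear 4: meshes with gear 3 -> depth 4 -> positive (opposite of gear 3)
  gear 5: meshes with gear 4 -> depth 5 -> negative (opposite of gear 4)
Queried indices 0, 2, 3, 5 -> positive, positive, negative, negative

Answer: positive positive negative negative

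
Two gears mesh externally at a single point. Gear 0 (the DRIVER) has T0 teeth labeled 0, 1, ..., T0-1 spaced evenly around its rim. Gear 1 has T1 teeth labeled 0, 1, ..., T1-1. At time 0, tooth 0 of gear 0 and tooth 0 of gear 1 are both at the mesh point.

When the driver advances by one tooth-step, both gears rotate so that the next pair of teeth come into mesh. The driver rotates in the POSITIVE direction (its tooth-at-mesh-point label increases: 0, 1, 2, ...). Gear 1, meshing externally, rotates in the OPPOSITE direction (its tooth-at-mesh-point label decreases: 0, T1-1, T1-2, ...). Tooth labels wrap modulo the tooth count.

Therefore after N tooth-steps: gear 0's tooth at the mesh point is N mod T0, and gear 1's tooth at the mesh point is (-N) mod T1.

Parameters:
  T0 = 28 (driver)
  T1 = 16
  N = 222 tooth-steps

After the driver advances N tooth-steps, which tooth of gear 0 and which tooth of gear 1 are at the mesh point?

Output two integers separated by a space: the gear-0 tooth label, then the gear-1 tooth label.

Gear 0 (driver, T0=28): tooth at mesh = N mod T0
  222 = 7 * 28 + 26, so 222 mod 28 = 26
  gear 0 tooth = 26
Gear 1 (driven, T1=16): tooth at mesh = (-N) mod T1
  222 = 13 * 16 + 14, so 222 mod 16 = 14
  (-222) mod 16 = (-14) mod 16 = 16 - 14 = 2
Mesh after 222 steps: gear-0 tooth 26 meets gear-1 tooth 2

Answer: 26 2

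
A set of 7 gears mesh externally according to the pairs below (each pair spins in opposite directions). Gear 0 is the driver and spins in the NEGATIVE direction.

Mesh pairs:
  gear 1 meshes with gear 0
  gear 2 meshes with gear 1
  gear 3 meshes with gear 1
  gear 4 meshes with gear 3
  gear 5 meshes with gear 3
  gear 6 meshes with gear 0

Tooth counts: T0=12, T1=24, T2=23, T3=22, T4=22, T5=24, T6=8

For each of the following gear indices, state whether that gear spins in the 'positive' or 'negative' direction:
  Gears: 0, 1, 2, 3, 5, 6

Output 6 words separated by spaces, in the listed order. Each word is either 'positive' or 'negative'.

Gear 0 (driver): negative (depth 0)
  gear 1: meshes with gear 0 -> depth 1 -> positive (opposite of gear 0)
  gear 2: meshes with gear 1 -> depth 2 -> negative (opposite of gear 1)
  gear 3: meshes with gear 1 -> depth 2 -> negative (opposite of gear 1)
  gear 4: meshes with gear 3 -> depth 3 -> positive (opposite of gear 3)
  gear 5: meshes with gear 3 -> depth 3 -> positive (opposite of gear 3)
  gear 6: meshes with gear 0 -> depth 1 -> positive (opposite of gear 0)
Queried indices 0, 1, 2, 3, 5, 6 -> negative, positive, negative, negative, positive, positive

Answer: negative positive negative negative positive positive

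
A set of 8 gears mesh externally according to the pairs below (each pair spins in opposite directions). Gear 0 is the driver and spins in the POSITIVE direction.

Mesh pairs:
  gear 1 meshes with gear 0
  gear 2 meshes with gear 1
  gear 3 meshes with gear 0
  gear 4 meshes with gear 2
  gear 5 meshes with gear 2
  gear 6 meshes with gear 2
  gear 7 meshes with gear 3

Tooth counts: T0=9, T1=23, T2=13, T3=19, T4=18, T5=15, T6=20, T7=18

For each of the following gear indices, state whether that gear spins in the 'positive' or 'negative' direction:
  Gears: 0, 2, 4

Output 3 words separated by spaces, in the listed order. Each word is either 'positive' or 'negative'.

Answer: positive positive negative

Derivation:
Gear 0 (driver): positive (depth 0)
  gear 1: meshes with gear 0 -> depth 1 -> negative (opposite of gear 0)
  gear 2: meshes with gear 1 -> depth 2 -> positive (opposite of gear 1)
  gear 3: meshes with gear 0 -> depth 1 -> negative (opposite of gear 0)
  gear 4: meshes with gear 2 -> depth 3 -> negative (opposite of gear 2)
  gear 5: meshes with gear 2 -> depth 3 -> negative (opposite of gear 2)
  gear 6: meshes with gear 2 -> depth 3 -> negative (opposite of gear 2)
  gear 7: meshes with gear 3 -> depth 2 -> positive (opposite of gear 3)
Queried indices 0, 2, 4 -> positive, positive, negative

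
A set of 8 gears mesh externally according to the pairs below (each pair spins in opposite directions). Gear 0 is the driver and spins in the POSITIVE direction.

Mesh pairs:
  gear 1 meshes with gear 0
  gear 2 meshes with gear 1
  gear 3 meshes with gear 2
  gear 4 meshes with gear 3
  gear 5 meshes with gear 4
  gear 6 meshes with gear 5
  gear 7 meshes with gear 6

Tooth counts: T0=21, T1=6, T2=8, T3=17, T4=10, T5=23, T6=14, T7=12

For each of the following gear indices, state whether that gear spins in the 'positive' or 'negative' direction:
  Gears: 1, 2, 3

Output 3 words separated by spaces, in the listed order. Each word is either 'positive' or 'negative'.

Answer: negative positive negative

Derivation:
Gear 0 (driver): positive (depth 0)
  gear 1: meshes with gear 0 -> depth 1 -> negative (opposite of gear 0)
  gear 2: meshes with gear 1 -> depth 2 -> positive (opposite of gear 1)
  gear 3: meshes with gear 2 -> depth 3 -> negative (opposite of gear 2)
  gear 4: meshes with gear 3 -> depth 4 -> positive (opposite of gear 3)
  gear 5: meshes with gear 4 -> depth 5 -> negative (opposite of gear 4)
  gear 6: meshes with gear 5 -> depth 6 -> positive (opposite of gear 5)
  gear 7: meshes with gear 6 -> depth 7 -> negative (opposite of gear 6)
Queried indices 1, 2, 3 -> negative, positive, negative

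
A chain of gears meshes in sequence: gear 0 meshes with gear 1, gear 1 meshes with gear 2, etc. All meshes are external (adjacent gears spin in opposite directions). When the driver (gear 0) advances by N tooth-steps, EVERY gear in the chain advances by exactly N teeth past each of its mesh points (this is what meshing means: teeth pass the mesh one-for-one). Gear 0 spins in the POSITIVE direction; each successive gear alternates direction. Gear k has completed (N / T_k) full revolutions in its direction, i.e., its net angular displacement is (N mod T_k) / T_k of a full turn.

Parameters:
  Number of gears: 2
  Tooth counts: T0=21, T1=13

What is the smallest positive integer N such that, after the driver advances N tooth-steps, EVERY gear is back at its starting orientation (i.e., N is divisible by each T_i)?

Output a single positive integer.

Answer: 273

Derivation:
Gear k returns to start when N is a multiple of T_k.
All gears at start simultaneously when N is a common multiple of [21, 13]; the smallest such N is lcm(21, 13).
Start: lcm = T0 = 21
Fold in T1=13: gcd(21, 13) = 1; lcm(21, 13) = 21 * 13 / 1 = 273 / 1 = 273
Full cycle length = 273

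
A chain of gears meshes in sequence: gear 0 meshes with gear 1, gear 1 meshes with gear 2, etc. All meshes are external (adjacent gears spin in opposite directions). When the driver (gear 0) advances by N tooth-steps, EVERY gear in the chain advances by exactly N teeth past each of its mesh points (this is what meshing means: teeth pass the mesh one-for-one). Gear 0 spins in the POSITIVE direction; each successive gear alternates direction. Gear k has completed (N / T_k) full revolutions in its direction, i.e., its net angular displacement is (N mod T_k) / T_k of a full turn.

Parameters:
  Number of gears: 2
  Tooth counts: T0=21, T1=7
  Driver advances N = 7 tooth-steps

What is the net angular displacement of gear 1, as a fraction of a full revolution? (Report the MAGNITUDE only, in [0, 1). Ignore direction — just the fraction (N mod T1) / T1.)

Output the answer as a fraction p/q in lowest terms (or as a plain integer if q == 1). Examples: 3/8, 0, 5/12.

Answer: 0

Derivation:
Chain of 2 gears, tooth counts: [21, 7]
  gear 0: T0=21, direction=positive, advance = 7 mod 21 = 7 teeth = 7/21 turn
  gear 1: T1=7, direction=negative, advance = 7 mod 7 = 0 teeth = 0/7 turn
Gear 1: 7 mod 7 = 0
Fraction = 0 / 7 = 0/1 (gcd(0,7)=7) = 0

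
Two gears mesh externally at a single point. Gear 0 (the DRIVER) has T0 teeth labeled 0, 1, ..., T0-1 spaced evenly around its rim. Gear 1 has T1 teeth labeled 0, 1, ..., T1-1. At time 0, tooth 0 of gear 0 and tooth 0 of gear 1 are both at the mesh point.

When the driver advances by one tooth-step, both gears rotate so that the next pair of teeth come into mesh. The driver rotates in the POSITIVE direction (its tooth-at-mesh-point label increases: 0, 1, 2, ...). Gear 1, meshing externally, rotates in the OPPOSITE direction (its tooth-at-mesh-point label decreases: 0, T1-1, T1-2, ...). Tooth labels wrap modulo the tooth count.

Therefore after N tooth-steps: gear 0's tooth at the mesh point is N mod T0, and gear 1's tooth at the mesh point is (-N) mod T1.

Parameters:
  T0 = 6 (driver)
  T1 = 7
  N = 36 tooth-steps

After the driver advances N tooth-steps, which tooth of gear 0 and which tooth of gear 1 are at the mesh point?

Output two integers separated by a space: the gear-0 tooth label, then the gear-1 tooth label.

Gear 0 (driver, T0=6): tooth at mesh = N mod T0
  36 = 6 * 6 + 0, so 36 mod 6 = 0
  gear 0 tooth = 0
Gear 1 (driven, T1=7): tooth at mesh = (-N) mod T1
  36 = 5 * 7 + 1, so 36 mod 7 = 1
  (-36) mod 7 = (-1) mod 7 = 7 - 1 = 6
Mesh after 36 steps: gear-0 tooth 0 meets gear-1 tooth 6

Answer: 0 6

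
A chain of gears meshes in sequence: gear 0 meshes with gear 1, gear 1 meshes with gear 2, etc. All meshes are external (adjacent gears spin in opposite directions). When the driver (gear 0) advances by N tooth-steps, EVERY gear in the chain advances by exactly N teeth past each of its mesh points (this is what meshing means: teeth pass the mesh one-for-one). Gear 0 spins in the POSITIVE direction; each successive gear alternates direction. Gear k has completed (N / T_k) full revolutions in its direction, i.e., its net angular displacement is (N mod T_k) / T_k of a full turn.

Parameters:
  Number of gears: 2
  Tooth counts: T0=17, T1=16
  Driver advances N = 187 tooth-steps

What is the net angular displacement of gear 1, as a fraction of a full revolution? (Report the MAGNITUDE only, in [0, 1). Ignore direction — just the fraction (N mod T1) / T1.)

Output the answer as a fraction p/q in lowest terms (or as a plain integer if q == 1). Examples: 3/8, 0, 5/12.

Answer: 11/16

Derivation:
Chain of 2 gears, tooth counts: [17, 16]
  gear 0: T0=17, direction=positive, advance = 187 mod 17 = 0 teeth = 0/17 turn
  gear 1: T1=16, direction=negative, advance = 187 mod 16 = 11 teeth = 11/16 turn
Gear 1: 187 mod 16 = 11
Fraction = 11 / 16 = 11/16 (gcd(11,16)=1) = 11/16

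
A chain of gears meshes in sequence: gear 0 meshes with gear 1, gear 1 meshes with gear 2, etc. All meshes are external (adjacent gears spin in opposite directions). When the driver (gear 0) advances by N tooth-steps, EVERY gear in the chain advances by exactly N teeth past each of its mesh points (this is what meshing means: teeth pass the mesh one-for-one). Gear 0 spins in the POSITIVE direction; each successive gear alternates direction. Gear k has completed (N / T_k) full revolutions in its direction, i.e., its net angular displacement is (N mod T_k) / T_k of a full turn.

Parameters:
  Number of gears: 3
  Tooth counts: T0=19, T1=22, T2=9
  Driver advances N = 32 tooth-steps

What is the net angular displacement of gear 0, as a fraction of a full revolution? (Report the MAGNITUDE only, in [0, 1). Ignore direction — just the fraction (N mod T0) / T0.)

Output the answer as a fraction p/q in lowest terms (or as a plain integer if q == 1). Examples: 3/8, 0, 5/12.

Chain of 3 gears, tooth counts: [19, 22, 9]
  gear 0: T0=19, direction=positive, advance = 32 mod 19 = 13 teeth = 13/19 turn
  gear 1: T1=22, direction=negative, advance = 32 mod 22 = 10 teeth = 10/22 turn
  gear 2: T2=9, direction=positive, advance = 32 mod 9 = 5 teeth = 5/9 turn
Gear 0: 32 mod 19 = 13
Fraction = 13 / 19 = 13/19 (gcd(13,19)=1) = 13/19

Answer: 13/19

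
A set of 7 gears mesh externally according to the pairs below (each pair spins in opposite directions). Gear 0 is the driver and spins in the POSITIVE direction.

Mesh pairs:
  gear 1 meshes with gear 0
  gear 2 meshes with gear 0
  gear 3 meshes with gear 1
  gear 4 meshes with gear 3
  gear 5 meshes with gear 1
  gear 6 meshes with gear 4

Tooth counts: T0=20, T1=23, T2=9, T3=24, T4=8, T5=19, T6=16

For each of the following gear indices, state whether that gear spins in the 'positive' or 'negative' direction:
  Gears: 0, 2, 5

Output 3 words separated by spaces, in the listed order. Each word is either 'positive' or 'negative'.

Gear 0 (driver): positive (depth 0)
  gear 1: meshes with gear 0 -> depth 1 -> negative (opposite of gear 0)
  gear 2: meshes with gear 0 -> depth 1 -> negative (opposite of gear 0)
  gear 3: meshes with gear 1 -> depth 2 -> positive (opposite of gear 1)
  gear 4: meshes with gear 3 -> depth 3 -> negative (opposite of gear 3)
  gear 5: meshes with gear 1 -> depth 2 -> positive (opposite of gear 1)
  gear 6: meshes with gear 4 -> depth 4 -> positive (opposite of gear 4)
Queried indices 0, 2, 5 -> positive, negative, positive

Answer: positive negative positive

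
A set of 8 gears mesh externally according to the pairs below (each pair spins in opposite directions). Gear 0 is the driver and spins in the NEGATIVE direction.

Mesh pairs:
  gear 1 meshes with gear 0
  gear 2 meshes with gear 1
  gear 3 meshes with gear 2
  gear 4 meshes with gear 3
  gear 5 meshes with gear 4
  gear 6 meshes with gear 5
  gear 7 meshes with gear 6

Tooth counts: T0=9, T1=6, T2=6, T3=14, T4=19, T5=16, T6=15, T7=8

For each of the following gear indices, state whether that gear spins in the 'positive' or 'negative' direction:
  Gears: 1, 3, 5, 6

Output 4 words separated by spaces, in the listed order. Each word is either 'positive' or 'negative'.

Gear 0 (driver): negative (depth 0)
  gear 1: meshes with gear 0 -> depth 1 -> positive (opposite of gear 0)
  gear 2: meshes with gear 1 -> depth 2 -> negative (opposite of gear 1)
  gear 3: meshes with gear 2 -> depth 3 -> positive (opposite of gear 2)
  gear 4: meshes with gear 3 -> depth 4 -> negative (opposite of gear 3)
  gear 5: meshes with gear 4 -> depth 5 -> positive (opposite of gear 4)
  gear 6: meshes with gear 5 -> depth 6 -> negative (opposite of gear 5)
  gear 7: meshes with gear 6 -> depth 7 -> positive (opposite of gear 6)
Queried indices 1, 3, 5, 6 -> positive, positive, positive, negative

Answer: positive positive positive negative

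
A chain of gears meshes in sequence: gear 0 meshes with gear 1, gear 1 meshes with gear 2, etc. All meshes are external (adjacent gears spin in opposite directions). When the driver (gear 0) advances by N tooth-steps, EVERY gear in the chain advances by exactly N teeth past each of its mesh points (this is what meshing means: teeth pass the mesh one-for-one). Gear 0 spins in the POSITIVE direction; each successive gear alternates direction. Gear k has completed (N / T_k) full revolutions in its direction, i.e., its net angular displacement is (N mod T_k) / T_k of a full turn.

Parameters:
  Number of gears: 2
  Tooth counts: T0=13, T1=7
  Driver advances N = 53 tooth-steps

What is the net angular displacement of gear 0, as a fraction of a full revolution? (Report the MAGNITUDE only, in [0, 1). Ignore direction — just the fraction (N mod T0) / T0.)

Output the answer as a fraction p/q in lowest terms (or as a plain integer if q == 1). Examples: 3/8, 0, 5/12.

Answer: 1/13

Derivation:
Chain of 2 gears, tooth counts: [13, 7]
  gear 0: T0=13, direction=positive, advance = 53 mod 13 = 1 teeth = 1/13 turn
  gear 1: T1=7, direction=negative, advance = 53 mod 7 = 4 teeth = 4/7 turn
Gear 0: 53 mod 13 = 1
Fraction = 1 / 13 = 1/13 (gcd(1,13)=1) = 1/13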